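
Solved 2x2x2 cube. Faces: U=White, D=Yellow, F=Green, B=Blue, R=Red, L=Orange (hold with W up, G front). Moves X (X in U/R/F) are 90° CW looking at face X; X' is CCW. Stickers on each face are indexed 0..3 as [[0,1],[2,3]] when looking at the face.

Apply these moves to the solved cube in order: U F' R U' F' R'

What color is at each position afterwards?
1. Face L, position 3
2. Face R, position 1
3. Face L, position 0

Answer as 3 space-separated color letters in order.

Answer: W B R

Derivation:
After move 1 (U): U=WWWW F=RRGG R=BBRR B=OOBB L=GGOO
After move 2 (F'): F=RGRG U=WWBR R=YBYR D=GOYY L=GWOW
After move 3 (R): R=YYRB U=WGBG F=RORY D=GBYO B=ROWB
After move 4 (U'): U=GGWB F=GWRY R=RORB B=YYWB L=ROOW
After move 5 (F'): F=WYGR U=GGRR R=BOGB D=OWYO L=RBOW
After move 6 (R'): R=OBBG U=GWRY F=WGGR D=OYYR B=OYWB
Query 1: L[3] = W
Query 2: R[1] = B
Query 3: L[0] = R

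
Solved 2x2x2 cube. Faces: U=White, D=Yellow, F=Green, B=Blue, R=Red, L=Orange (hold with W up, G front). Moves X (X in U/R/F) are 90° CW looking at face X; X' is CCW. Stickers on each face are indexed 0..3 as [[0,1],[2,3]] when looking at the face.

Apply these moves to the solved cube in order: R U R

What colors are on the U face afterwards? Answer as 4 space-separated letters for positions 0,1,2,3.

Answer: W R G Y

Derivation:
After move 1 (R): R=RRRR U=WGWG F=GYGY D=YBYB B=WBWB
After move 2 (U): U=WWGG F=RRGY R=WBRR B=OOWB L=GYOO
After move 3 (R): R=RWRB U=WRGY F=RBGB D=YWYO B=GOWB
Query: U face = WRGY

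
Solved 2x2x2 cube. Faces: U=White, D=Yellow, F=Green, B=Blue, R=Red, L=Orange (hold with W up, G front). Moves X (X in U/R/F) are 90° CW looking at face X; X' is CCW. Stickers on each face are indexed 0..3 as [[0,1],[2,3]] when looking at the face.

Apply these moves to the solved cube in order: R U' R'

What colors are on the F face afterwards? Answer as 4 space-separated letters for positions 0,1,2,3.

Answer: O G G W

Derivation:
After move 1 (R): R=RRRR U=WGWG F=GYGY D=YBYB B=WBWB
After move 2 (U'): U=GGWW F=OOGY R=GYRR B=RRWB L=WBOO
After move 3 (R'): R=YRGR U=GWWR F=OGGW D=YOYY B=BRBB
Query: F face = OGGW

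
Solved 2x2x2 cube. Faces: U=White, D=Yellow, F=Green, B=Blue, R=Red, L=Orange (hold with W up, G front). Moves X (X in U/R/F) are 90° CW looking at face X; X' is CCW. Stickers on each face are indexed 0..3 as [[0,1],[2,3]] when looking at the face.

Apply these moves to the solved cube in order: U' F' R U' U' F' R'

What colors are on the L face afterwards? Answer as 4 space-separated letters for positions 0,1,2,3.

Answer: Y W O G

Derivation:
After move 1 (U'): U=WWWW F=OOGG R=GGRR B=RRBB L=BBOO
After move 2 (F'): F=OGOG U=WWGR R=YGYR D=BOYY L=BWOW
After move 3 (R): R=YYRG U=WGGG F=OOOY D=BBYR B=RRWB
After move 4 (U'): U=GGWG F=BWOY R=OORG B=YYWB L=RROW
After move 5 (U'): U=GGGW F=RROY R=BWRG B=OOWB L=YYOW
After move 6 (F'): F=RYRO U=GGBR R=BWBG D=YWYR L=YWOG
After move 7 (R'): R=WGBB U=GWBO F=RGRR D=YYYO B=ROWB
Query: L face = YWOG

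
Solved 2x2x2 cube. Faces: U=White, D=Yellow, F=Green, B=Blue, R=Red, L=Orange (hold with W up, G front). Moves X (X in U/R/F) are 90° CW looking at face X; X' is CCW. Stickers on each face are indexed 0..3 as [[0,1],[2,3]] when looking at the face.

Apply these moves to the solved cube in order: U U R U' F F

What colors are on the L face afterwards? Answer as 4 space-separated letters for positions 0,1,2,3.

After move 1 (U): U=WWWW F=RRGG R=BBRR B=OOBB L=GGOO
After move 2 (U): U=WWWW F=BBGG R=OORR B=GGBB L=RROO
After move 3 (R): R=RORO U=WBWG F=BYGY D=YBYG B=WGWB
After move 4 (U'): U=BGWW F=RRGY R=BYRO B=ROWB L=WGOO
After move 5 (F): F=GRYR U=BGOG R=WYWO D=RBYG L=WYOB
After move 6 (F): F=YGRR U=BGBY R=OYGO D=WWYG L=WROB
Query: L face = WROB

Answer: W R O B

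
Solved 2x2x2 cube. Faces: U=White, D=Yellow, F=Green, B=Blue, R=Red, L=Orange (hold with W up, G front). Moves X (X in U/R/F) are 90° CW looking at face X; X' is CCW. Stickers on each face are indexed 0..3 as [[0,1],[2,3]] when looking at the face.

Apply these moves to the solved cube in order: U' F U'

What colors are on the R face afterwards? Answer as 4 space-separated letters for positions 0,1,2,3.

After move 1 (U'): U=WWWW F=OOGG R=GGRR B=RRBB L=BBOO
After move 2 (F): F=GOGO U=WWOB R=WGWR D=RGYY L=BYOY
After move 3 (U'): U=WBWO F=BYGO R=GOWR B=WGBB L=RROY
Query: R face = GOWR

Answer: G O W R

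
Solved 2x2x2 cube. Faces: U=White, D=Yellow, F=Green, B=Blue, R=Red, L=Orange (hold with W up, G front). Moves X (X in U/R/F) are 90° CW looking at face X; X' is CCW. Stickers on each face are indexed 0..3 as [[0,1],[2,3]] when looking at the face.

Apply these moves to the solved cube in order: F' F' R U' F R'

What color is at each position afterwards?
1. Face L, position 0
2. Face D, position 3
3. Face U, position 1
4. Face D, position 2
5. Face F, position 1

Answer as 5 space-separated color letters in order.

Answer: Y R W Y G

Derivation:
After move 1 (F'): F=GGGG U=WWRR R=YRYR D=OOYY L=OWOW
After move 2 (F'): F=GGGG U=WWYY R=OROR D=WWYY L=OROR
After move 3 (R): R=OORR U=WGYG F=GWGY D=WBYB B=YBWB
After move 4 (U'): U=GGWY F=ORGY R=GWRR B=OOWB L=YBOR
After move 5 (F): F=GOYR U=GGRB R=WWYR D=RGYB L=YWOB
After move 6 (R'): R=WRWY U=GWRO F=GGYB D=ROYR B=BOGB
Query 1: L[0] = Y
Query 2: D[3] = R
Query 3: U[1] = W
Query 4: D[2] = Y
Query 5: F[1] = G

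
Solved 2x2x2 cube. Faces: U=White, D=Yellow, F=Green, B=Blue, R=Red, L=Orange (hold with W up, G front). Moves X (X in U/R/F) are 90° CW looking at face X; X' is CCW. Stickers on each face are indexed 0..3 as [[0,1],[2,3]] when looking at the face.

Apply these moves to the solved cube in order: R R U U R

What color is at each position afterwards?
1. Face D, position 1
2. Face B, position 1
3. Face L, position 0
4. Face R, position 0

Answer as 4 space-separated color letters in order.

After move 1 (R): R=RRRR U=WGWG F=GYGY D=YBYB B=WBWB
After move 2 (R): R=RRRR U=WYWY F=GBGB D=YWYW B=GBGB
After move 3 (U): U=WWYY F=RRGB R=GBRR B=OOGB L=GBOO
After move 4 (U): U=YWYW F=GBGB R=OORR B=GBGB L=RROO
After move 5 (R): R=RORO U=YBYB F=GWGW D=YGYG B=WBWB
Query 1: D[1] = G
Query 2: B[1] = B
Query 3: L[0] = R
Query 4: R[0] = R

Answer: G B R R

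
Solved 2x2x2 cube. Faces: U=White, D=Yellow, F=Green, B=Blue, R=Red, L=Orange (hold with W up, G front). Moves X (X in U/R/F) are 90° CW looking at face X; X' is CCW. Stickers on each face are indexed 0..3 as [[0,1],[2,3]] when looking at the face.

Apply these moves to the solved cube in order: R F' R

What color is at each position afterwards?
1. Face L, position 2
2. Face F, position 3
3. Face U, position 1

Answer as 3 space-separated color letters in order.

After move 1 (R): R=RRRR U=WGWG F=GYGY D=YBYB B=WBWB
After move 2 (F'): F=YYGG U=WGRR R=BRYR D=OOYB L=OGOW
After move 3 (R): R=YBRR U=WYRG F=YOGB D=OWYW B=RBGB
Query 1: L[2] = O
Query 2: F[3] = B
Query 3: U[1] = Y

Answer: O B Y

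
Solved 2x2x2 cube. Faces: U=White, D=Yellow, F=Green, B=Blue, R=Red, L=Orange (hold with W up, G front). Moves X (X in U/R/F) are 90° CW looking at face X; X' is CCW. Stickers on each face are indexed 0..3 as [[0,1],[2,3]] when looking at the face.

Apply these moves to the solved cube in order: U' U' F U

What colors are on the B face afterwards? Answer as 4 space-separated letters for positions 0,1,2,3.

Answer: R Y B B

Derivation:
After move 1 (U'): U=WWWW F=OOGG R=GGRR B=RRBB L=BBOO
After move 2 (U'): U=WWWW F=BBGG R=OORR B=GGBB L=RROO
After move 3 (F): F=GBGB U=WWOR R=WOWR D=ROYY L=RYOY
After move 4 (U): U=OWRW F=WOGB R=GGWR B=RYBB L=GBOY
Query: B face = RYBB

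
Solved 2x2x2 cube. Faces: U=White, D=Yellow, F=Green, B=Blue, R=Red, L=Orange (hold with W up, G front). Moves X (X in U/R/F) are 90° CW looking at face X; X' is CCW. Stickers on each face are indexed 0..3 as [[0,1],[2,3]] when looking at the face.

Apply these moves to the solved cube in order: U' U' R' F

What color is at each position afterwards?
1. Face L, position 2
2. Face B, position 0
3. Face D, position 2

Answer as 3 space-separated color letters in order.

Answer: O Y Y

Derivation:
After move 1 (U'): U=WWWW F=OOGG R=GGRR B=RRBB L=BBOO
After move 2 (U'): U=WWWW F=BBGG R=OORR B=GGBB L=RROO
After move 3 (R'): R=OROR U=WBWG F=BWGW D=YBYG B=YGYB
After move 4 (F): F=GBWW U=WBOR R=WRGR D=OOYG L=RYOB
Query 1: L[2] = O
Query 2: B[0] = Y
Query 3: D[2] = Y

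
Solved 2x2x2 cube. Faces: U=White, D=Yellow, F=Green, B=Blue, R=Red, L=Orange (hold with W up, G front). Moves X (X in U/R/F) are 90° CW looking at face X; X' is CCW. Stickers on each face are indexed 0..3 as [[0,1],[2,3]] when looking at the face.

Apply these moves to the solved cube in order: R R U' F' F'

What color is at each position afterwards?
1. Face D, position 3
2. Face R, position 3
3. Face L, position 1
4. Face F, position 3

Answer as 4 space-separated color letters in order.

After move 1 (R): R=RRRR U=WGWG F=GYGY D=YBYB B=WBWB
After move 2 (R): R=RRRR U=WYWY F=GBGB D=YWYW B=GBGB
After move 3 (U'): U=YYWW F=OOGB R=GBRR B=RRGB L=GBOO
After move 4 (F'): F=OBOG U=YYGR R=WBYR D=BOYW L=GWOW
After move 5 (F'): F=BGOO U=YYWY R=OBBR D=WWYW L=GROG
Query 1: D[3] = W
Query 2: R[3] = R
Query 3: L[1] = R
Query 4: F[3] = O

Answer: W R R O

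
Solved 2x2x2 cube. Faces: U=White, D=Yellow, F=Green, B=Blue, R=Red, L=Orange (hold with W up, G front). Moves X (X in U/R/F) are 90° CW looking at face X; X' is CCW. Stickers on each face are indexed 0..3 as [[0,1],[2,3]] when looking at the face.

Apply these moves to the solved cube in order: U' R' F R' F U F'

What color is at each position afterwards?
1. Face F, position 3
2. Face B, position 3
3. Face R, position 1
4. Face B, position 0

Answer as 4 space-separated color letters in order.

After move 1 (U'): U=WWWW F=OOGG R=GGRR B=RRBB L=BBOO
After move 2 (R'): R=GRGR U=WBWR F=OWGW D=YOYG B=YRYB
After move 3 (F): F=GOWW U=WBOB R=WRRR D=GGYG L=BYOO
After move 4 (R'): R=RRWR U=WYOY F=GBWB D=GOYW B=GRGB
After move 5 (F): F=WGBB U=WYOY R=ORYR D=WRYW L=BGOO
After move 6 (U): U=OWYY F=ORBB R=GRYR B=BGGB L=WGOO
After move 7 (F'): F=RBOB U=OWGY R=RRWR D=GOYW L=WYOY
Query 1: F[3] = B
Query 2: B[3] = B
Query 3: R[1] = R
Query 4: B[0] = B

Answer: B B R B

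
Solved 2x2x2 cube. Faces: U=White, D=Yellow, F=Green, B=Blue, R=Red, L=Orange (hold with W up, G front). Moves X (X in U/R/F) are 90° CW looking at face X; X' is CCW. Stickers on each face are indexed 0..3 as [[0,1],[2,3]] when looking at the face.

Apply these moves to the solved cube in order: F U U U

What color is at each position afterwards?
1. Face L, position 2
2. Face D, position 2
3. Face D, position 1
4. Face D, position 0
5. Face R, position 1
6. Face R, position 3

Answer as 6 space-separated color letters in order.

After move 1 (F): F=GGGG U=WWOO R=WRWR D=RRYY L=OYOY
After move 2 (U): U=OWOW F=WRGG R=BBWR B=OYBB L=GGOY
After move 3 (U): U=OOWW F=BBGG R=OYWR B=GGBB L=WROY
After move 4 (U): U=WOWO F=OYGG R=GGWR B=WRBB L=BBOY
Query 1: L[2] = O
Query 2: D[2] = Y
Query 3: D[1] = R
Query 4: D[0] = R
Query 5: R[1] = G
Query 6: R[3] = R

Answer: O Y R R G R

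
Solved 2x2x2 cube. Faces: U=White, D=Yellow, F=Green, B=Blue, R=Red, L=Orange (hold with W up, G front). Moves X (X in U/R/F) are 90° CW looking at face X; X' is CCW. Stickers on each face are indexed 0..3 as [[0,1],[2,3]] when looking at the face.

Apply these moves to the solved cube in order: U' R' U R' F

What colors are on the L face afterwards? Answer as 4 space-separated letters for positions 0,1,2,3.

After move 1 (U'): U=WWWW F=OOGG R=GGRR B=RRBB L=BBOO
After move 2 (R'): R=GRGR U=WBWR F=OWGW D=YOYG B=YRYB
After move 3 (U): U=WWRB F=GRGW R=YRGR B=BBYB L=OWOO
After move 4 (R'): R=RRYG U=WYRB F=GWGB D=YRYW B=GBOB
After move 5 (F): F=GGBW U=WYOW R=RRBG D=YRYW L=OYOR
Query: L face = OYOR

Answer: O Y O R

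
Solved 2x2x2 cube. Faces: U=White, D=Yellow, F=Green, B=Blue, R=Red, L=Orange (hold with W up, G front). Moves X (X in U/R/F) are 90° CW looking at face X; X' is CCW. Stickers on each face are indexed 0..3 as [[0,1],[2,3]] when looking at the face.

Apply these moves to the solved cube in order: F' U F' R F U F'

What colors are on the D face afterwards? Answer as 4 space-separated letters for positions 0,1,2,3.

Answer: R B Y O

Derivation:
After move 1 (F'): F=GGGG U=WWRR R=YRYR D=OOYY L=OWOW
After move 2 (U): U=RWRW F=YRGG R=BBYR B=OWBB L=GGOW
After move 3 (F'): F=RGYG U=RWBY R=OBOR D=GWYY L=GWOR
After move 4 (R): R=OORB U=RGBG F=RWYY D=GBYO B=YWWB
After move 5 (F): F=YRYW U=RGRW R=BOGB D=ROYO L=GGOB
After move 6 (U): U=RRWG F=BOYW R=YWGB B=GGWB L=YROB
After move 7 (F'): F=OWBY U=RRYG R=OWRB D=RBYO L=YGOW
Query: D face = RBYO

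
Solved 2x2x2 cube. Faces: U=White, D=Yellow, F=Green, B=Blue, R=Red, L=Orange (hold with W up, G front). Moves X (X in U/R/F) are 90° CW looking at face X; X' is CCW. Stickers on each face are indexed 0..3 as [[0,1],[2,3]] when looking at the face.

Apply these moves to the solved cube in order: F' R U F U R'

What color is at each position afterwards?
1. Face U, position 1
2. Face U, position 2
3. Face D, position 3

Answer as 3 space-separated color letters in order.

After move 1 (F'): F=GGGG U=WWRR R=YRYR D=OOYY L=OWOW
After move 2 (R): R=YYRR U=WGRG F=GOGY D=OBYB B=RBWB
After move 3 (U): U=RWGG F=YYGY R=RBRR B=OWWB L=GOOW
After move 4 (F): F=GYYY U=RWWO R=GBGR D=RRYB L=GOOB
After move 5 (U): U=WROW F=GBYY R=OWGR B=GOWB L=GYOB
After move 6 (R'): R=WROG U=WWOG F=GRYW D=RBYY B=BORB
Query 1: U[1] = W
Query 2: U[2] = O
Query 3: D[3] = Y

Answer: W O Y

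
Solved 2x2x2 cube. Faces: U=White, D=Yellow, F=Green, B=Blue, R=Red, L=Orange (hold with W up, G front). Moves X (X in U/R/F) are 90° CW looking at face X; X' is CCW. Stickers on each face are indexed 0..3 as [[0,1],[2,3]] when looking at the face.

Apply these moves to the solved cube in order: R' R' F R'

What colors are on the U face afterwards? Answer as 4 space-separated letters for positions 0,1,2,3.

Answer: W G O G

Derivation:
After move 1 (R'): R=RRRR U=WBWB F=GWGW D=YGYG B=YBYB
After move 2 (R'): R=RRRR U=WYWY F=GBGB D=YWYW B=GBGB
After move 3 (F): F=GGBB U=WYOO R=WRYR D=RRYW L=OYOW
After move 4 (R'): R=RRWY U=WGOG F=GYBO D=RGYB B=WBRB
Query: U face = WGOG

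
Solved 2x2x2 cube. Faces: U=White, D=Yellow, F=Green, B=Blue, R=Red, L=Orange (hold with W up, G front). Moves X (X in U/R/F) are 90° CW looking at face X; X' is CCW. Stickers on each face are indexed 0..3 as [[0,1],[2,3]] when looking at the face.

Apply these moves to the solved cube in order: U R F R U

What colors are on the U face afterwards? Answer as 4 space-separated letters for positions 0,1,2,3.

After move 1 (U): U=WWWW F=RRGG R=BBRR B=OOBB L=GGOO
After move 2 (R): R=RBRB U=WRWG F=RYGY D=YBYO B=WOWB
After move 3 (F): F=GRYY U=WROG R=WBGB D=RRYO L=GYOB
After move 4 (R): R=GWBB U=WROY F=GRYO D=RWYW B=GORB
After move 5 (U): U=OWYR F=GWYO R=GOBB B=GYRB L=GROB
Query: U face = OWYR

Answer: O W Y R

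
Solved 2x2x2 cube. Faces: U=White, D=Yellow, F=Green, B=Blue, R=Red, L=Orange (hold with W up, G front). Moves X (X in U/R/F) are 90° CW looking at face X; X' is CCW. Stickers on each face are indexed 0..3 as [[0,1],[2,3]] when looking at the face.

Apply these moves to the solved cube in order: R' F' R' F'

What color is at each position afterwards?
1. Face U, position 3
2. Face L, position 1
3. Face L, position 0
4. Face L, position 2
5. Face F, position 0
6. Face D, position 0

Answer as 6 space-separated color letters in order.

After move 1 (R'): R=RRRR U=WBWB F=GWGW D=YGYG B=YBYB
After move 2 (F'): F=WWGG U=WBRR R=GRYR D=OOYG L=OBOW
After move 3 (R'): R=RRGY U=WYRY F=WBGR D=OWYG B=GBOB
After move 4 (F'): F=BRWG U=WYRG R=WROY D=BWYG L=OYOR
Query 1: U[3] = G
Query 2: L[1] = Y
Query 3: L[0] = O
Query 4: L[2] = O
Query 5: F[0] = B
Query 6: D[0] = B

Answer: G Y O O B B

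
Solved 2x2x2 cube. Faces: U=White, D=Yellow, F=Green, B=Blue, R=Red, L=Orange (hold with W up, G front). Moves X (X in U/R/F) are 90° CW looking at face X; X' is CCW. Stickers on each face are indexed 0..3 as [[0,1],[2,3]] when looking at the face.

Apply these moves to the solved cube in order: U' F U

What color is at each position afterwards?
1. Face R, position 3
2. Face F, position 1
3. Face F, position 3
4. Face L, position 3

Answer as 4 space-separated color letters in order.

After move 1 (U'): U=WWWW F=OOGG R=GGRR B=RRBB L=BBOO
After move 2 (F): F=GOGO U=WWOB R=WGWR D=RGYY L=BYOY
After move 3 (U): U=OWBW F=WGGO R=RRWR B=BYBB L=GOOY
Query 1: R[3] = R
Query 2: F[1] = G
Query 3: F[3] = O
Query 4: L[3] = Y

Answer: R G O Y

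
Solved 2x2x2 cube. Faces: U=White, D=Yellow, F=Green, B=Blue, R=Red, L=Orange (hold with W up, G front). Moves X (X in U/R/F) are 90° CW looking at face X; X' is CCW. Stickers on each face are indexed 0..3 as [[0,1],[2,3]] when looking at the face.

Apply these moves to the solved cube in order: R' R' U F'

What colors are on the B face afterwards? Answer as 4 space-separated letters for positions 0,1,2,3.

Answer: O O G B

Derivation:
After move 1 (R'): R=RRRR U=WBWB F=GWGW D=YGYG B=YBYB
After move 2 (R'): R=RRRR U=WYWY F=GBGB D=YWYW B=GBGB
After move 3 (U): U=WWYY F=RRGB R=GBRR B=OOGB L=GBOO
After move 4 (F'): F=RBRG U=WWGR R=WBYR D=BOYW L=GYOY
Query: B face = OOGB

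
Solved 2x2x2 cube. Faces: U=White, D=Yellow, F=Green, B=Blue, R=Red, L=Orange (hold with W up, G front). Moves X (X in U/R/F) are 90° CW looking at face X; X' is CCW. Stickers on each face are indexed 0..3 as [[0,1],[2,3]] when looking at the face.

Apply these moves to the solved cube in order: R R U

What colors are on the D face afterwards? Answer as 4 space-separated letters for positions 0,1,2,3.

After move 1 (R): R=RRRR U=WGWG F=GYGY D=YBYB B=WBWB
After move 2 (R): R=RRRR U=WYWY F=GBGB D=YWYW B=GBGB
After move 3 (U): U=WWYY F=RRGB R=GBRR B=OOGB L=GBOO
Query: D face = YWYW

Answer: Y W Y W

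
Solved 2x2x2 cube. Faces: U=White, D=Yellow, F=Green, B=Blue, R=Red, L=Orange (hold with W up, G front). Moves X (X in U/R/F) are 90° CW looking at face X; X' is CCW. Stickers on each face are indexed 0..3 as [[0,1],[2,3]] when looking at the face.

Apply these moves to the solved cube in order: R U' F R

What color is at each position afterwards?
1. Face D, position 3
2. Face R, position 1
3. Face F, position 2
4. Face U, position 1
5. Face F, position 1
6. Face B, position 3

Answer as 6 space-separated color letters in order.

Answer: R W Y O G B

Derivation:
After move 1 (R): R=RRRR U=WGWG F=GYGY D=YBYB B=WBWB
After move 2 (U'): U=GGWW F=OOGY R=GYRR B=RRWB L=WBOO
After move 3 (F): F=GOYO U=GGOB R=WYWR D=RGYB L=WYOB
After move 4 (R): R=WWRY U=GOOO F=GGYB D=RWYR B=BRGB
Query 1: D[3] = R
Query 2: R[1] = W
Query 3: F[2] = Y
Query 4: U[1] = O
Query 5: F[1] = G
Query 6: B[3] = B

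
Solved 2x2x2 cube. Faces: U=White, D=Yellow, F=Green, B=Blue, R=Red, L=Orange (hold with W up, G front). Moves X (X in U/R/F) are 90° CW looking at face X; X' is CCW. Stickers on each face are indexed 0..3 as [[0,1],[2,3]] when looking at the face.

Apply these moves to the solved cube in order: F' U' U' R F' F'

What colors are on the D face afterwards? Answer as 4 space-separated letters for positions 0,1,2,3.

Answer: G W Y G

Derivation:
After move 1 (F'): F=GGGG U=WWRR R=YRYR D=OOYY L=OWOW
After move 2 (U'): U=WRWR F=OWGG R=GGYR B=YRBB L=BBOW
After move 3 (U'): U=RRWW F=BBGG R=OWYR B=GGBB L=YROW
After move 4 (R): R=YORW U=RBWG F=BOGY D=OBYG B=WGRB
After move 5 (F'): F=OYBG U=RBYR R=BOOW D=RWYG L=YGOW
After move 6 (F'): F=YGOB U=RBBO R=WORW D=GWYG L=YROY
Query: D face = GWYG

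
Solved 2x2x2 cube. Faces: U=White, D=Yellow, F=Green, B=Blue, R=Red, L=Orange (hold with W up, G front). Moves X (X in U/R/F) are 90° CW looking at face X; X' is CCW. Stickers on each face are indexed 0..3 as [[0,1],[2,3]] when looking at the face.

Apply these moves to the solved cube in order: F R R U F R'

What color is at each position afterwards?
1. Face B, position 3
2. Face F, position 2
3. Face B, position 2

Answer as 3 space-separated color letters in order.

After move 1 (F): F=GGGG U=WWOO R=WRWR D=RRYY L=OYOY
After move 2 (R): R=WWRR U=WGOG F=GRGY D=RBYB B=OBWB
After move 3 (R): R=RWRW U=WROY F=GBGB D=RWYO B=GBGB
After move 4 (U): U=OWYR F=RWGB R=GBRW B=OYGB L=GBOY
After move 5 (F): F=GRBW U=OWYB R=YBRW D=RGYO L=GROW
After move 6 (R'): R=BWYR U=OGYO F=GWBB D=RRYW B=OYGB
Query 1: B[3] = B
Query 2: F[2] = B
Query 3: B[2] = G

Answer: B B G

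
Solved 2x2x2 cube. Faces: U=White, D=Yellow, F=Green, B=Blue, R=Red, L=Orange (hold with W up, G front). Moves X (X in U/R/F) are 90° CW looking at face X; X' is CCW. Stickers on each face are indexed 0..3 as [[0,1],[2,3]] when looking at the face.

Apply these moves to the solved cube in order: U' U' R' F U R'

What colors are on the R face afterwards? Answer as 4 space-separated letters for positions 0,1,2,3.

After move 1 (U'): U=WWWW F=OOGG R=GGRR B=RRBB L=BBOO
After move 2 (U'): U=WWWW F=BBGG R=OORR B=GGBB L=RROO
After move 3 (R'): R=OROR U=WBWG F=BWGW D=YBYG B=YGYB
After move 4 (F): F=GBWW U=WBOR R=WRGR D=OOYG L=RYOB
After move 5 (U): U=OWRB F=WRWW R=YGGR B=RYYB L=GBOB
After move 6 (R'): R=GRYG U=OYRR F=WWWB D=ORYW B=GYOB
Query: R face = GRYG

Answer: G R Y G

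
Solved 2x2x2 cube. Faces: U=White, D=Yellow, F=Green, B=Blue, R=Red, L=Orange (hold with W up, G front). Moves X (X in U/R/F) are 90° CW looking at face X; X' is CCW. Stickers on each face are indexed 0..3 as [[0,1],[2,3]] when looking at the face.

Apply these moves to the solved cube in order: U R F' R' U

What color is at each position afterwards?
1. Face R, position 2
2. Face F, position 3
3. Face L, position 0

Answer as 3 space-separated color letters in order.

After move 1 (U): U=WWWW F=RRGG R=BBRR B=OOBB L=GGOO
After move 2 (R): R=RBRB U=WRWG F=RYGY D=YBYO B=WOWB
After move 3 (F'): F=YYRG U=WRRR R=BBYB D=GOYO L=GGOW
After move 4 (R'): R=BBBY U=WWRW F=YRRR D=GYYG B=OOOB
After move 5 (U): U=RWWW F=BBRR R=OOBY B=GGOB L=YROW
Query 1: R[2] = B
Query 2: F[3] = R
Query 3: L[0] = Y

Answer: B R Y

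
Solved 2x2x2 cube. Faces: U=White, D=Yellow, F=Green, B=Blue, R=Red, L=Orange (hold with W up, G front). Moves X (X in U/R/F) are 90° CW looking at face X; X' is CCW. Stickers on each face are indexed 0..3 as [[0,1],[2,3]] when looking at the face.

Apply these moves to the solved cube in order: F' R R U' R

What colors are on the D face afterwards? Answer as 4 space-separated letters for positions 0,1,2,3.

Answer: O G Y R

Derivation:
After move 1 (F'): F=GGGG U=WWRR R=YRYR D=OOYY L=OWOW
After move 2 (R): R=YYRR U=WGRG F=GOGY D=OBYB B=RBWB
After move 3 (R): R=RYRY U=WORY F=GBGB D=OWYR B=GBGB
After move 4 (U'): U=OYWR F=OWGB R=GBRY B=RYGB L=GBOW
After move 5 (R): R=RGYB U=OWWB F=OWGR D=OGYR B=RYYB
Query: D face = OGYR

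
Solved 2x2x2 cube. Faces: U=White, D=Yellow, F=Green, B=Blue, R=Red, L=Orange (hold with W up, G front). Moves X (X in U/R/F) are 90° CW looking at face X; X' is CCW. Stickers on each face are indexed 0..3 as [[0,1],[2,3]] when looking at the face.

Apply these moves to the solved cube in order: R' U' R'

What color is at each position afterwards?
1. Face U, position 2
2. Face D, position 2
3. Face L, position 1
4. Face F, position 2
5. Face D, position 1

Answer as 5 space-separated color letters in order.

Answer: W Y B G O

Derivation:
After move 1 (R'): R=RRRR U=WBWB F=GWGW D=YGYG B=YBYB
After move 2 (U'): U=BBWW F=OOGW R=GWRR B=RRYB L=YBOO
After move 3 (R'): R=WRGR U=BYWR F=OBGW D=YOYW B=GRGB
Query 1: U[2] = W
Query 2: D[2] = Y
Query 3: L[1] = B
Query 4: F[2] = G
Query 5: D[1] = O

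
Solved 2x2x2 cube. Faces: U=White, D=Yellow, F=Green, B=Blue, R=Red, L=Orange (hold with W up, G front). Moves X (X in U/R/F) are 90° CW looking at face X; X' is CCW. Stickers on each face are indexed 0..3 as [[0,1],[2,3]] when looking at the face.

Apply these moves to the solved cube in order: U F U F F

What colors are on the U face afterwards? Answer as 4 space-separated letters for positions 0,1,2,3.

After move 1 (U): U=WWWW F=RRGG R=BBRR B=OOBB L=GGOO
After move 2 (F): F=GRGR U=WWOG R=WBWR D=RBYY L=GYOY
After move 3 (U): U=OWGW F=WBGR R=OOWR B=GYBB L=GROY
After move 4 (F): F=GWRB U=OWYR R=GOWR D=WOYY L=GROB
After move 5 (F): F=RGBW U=OWBR R=YORR D=WGYY L=GWOO
Query: U face = OWBR

Answer: O W B R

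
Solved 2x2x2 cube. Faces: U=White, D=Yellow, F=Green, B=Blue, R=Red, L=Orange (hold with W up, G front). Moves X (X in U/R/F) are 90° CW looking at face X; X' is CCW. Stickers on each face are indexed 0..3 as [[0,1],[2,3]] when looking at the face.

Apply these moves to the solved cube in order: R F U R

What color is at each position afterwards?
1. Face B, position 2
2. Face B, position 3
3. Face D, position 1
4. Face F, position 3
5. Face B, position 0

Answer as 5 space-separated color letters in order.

Answer: W B W B G

Derivation:
After move 1 (R): R=RRRR U=WGWG F=GYGY D=YBYB B=WBWB
After move 2 (F): F=GGYY U=WGOO R=WRGR D=RRYB L=OYOB
After move 3 (U): U=OWOG F=WRYY R=WBGR B=OYWB L=GGOB
After move 4 (R): R=GWRB U=OROY F=WRYB D=RWYO B=GYWB
Query 1: B[2] = W
Query 2: B[3] = B
Query 3: D[1] = W
Query 4: F[3] = B
Query 5: B[0] = G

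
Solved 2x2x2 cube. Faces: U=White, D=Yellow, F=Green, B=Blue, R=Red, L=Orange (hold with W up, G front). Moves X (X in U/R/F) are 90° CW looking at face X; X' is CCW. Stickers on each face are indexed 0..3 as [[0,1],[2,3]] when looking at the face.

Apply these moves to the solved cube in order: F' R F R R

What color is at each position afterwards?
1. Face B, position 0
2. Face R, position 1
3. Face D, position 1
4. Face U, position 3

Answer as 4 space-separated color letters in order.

Answer: O G G B

Derivation:
After move 1 (F'): F=GGGG U=WWRR R=YRYR D=OOYY L=OWOW
After move 2 (R): R=YYRR U=WGRG F=GOGY D=OBYB B=RBWB
After move 3 (F): F=GGYO U=WGWW R=RYGR D=RYYB L=OOOB
After move 4 (R): R=GRRY U=WGWO F=GYYB D=RWYR B=WBGB
After move 5 (R): R=RGYR U=WYWB F=GWYR D=RGYW B=OBGB
Query 1: B[0] = O
Query 2: R[1] = G
Query 3: D[1] = G
Query 4: U[3] = B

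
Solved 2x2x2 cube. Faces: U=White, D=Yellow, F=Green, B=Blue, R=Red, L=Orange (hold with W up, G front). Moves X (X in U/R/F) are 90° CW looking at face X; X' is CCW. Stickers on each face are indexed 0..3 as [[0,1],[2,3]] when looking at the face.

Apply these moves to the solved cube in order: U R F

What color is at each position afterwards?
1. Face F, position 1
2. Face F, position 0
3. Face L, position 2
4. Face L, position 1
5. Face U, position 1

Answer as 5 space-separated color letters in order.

After move 1 (U): U=WWWW F=RRGG R=BBRR B=OOBB L=GGOO
After move 2 (R): R=RBRB U=WRWG F=RYGY D=YBYO B=WOWB
After move 3 (F): F=GRYY U=WROG R=WBGB D=RRYO L=GYOB
Query 1: F[1] = R
Query 2: F[0] = G
Query 3: L[2] = O
Query 4: L[1] = Y
Query 5: U[1] = R

Answer: R G O Y R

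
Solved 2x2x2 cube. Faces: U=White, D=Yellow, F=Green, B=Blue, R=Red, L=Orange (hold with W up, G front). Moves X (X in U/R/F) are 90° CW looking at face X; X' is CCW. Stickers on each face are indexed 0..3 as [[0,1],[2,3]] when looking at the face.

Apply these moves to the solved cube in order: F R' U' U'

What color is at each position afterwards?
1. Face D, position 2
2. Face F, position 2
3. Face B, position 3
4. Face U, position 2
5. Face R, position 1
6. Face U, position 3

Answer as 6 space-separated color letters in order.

After move 1 (F): F=GGGG U=WWOO R=WRWR D=RRYY L=OYOY
After move 2 (R'): R=RRWW U=WBOB F=GWGO D=RGYG B=YBRB
After move 3 (U'): U=BBWO F=OYGO R=GWWW B=RRRB L=YBOY
After move 4 (U'): U=BOBW F=YBGO R=OYWW B=GWRB L=RROY
Query 1: D[2] = Y
Query 2: F[2] = G
Query 3: B[3] = B
Query 4: U[2] = B
Query 5: R[1] = Y
Query 6: U[3] = W

Answer: Y G B B Y W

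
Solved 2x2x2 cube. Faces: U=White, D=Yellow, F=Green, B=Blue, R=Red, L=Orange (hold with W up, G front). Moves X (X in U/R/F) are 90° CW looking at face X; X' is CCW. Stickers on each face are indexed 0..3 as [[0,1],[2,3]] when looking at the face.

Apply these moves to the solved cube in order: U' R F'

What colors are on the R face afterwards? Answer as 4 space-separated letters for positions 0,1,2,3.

After move 1 (U'): U=WWWW F=OOGG R=GGRR B=RRBB L=BBOO
After move 2 (R): R=RGRG U=WOWG F=OYGY D=YBYR B=WRWB
After move 3 (F'): F=YYOG U=WORR R=BGYG D=BOYR L=BGOW
Query: R face = BGYG

Answer: B G Y G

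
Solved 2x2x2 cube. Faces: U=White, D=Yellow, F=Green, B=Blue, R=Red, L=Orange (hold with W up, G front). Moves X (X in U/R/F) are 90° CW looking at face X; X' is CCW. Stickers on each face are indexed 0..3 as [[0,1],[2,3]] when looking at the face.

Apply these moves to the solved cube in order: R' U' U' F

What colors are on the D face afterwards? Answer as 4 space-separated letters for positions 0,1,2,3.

After move 1 (R'): R=RRRR U=WBWB F=GWGW D=YGYG B=YBYB
After move 2 (U'): U=BBWW F=OOGW R=GWRR B=RRYB L=YBOO
After move 3 (U'): U=BWBW F=YBGW R=OORR B=GWYB L=RROO
After move 4 (F): F=GYWB U=BWOR R=BOWR D=ROYG L=RYOG
Query: D face = ROYG

Answer: R O Y G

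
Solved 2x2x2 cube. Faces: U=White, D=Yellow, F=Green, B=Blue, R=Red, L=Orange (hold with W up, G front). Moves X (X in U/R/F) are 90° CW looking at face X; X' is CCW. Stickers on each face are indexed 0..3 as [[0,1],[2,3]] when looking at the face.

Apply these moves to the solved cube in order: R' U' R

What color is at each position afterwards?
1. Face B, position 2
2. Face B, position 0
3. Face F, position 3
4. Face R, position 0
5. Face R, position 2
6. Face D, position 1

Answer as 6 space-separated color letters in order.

After move 1 (R'): R=RRRR U=WBWB F=GWGW D=YGYG B=YBYB
After move 2 (U'): U=BBWW F=OOGW R=GWRR B=RRYB L=YBOO
After move 3 (R): R=RGRW U=BOWW F=OGGG D=YYYR B=WRBB
Query 1: B[2] = B
Query 2: B[0] = W
Query 3: F[3] = G
Query 4: R[0] = R
Query 5: R[2] = R
Query 6: D[1] = Y

Answer: B W G R R Y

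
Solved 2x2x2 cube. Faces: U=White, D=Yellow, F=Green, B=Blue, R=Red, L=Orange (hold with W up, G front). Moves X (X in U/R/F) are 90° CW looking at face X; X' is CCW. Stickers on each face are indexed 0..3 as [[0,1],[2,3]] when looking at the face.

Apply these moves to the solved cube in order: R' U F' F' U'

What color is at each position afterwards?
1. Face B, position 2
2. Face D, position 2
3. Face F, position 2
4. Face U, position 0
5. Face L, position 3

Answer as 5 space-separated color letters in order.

Answer: Y Y R W Y

Derivation:
After move 1 (R'): R=RRRR U=WBWB F=GWGW D=YGYG B=YBYB
After move 2 (U): U=WWBB F=RRGW R=YBRR B=OOYB L=GWOO
After move 3 (F'): F=RWRG U=WWYR R=GBYR D=WOYG L=GBOB
After move 4 (F'): F=WGRR U=WWGY R=OBWR D=BBYG L=GROY
After move 5 (U'): U=WYWG F=GRRR R=WGWR B=OBYB L=OOOY
Query 1: B[2] = Y
Query 2: D[2] = Y
Query 3: F[2] = R
Query 4: U[0] = W
Query 5: L[3] = Y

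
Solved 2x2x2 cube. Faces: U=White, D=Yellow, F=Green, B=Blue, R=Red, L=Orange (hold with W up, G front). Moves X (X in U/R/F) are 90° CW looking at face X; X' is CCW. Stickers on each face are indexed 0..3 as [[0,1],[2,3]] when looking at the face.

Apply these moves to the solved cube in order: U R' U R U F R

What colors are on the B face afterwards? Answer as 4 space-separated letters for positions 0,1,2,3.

After move 1 (U): U=WWWW F=RRGG R=BBRR B=OOBB L=GGOO
After move 2 (R'): R=BRBR U=WBWO F=RWGW D=YRYG B=YOYB
After move 3 (U): U=WWOB F=BRGW R=YOBR B=GGYB L=RWOO
After move 4 (R): R=BYRO U=WROW F=BRGG D=YYYG B=BGWB
After move 5 (U): U=OWWR F=BYGG R=BGRO B=RWWB L=BROO
After move 6 (F): F=GBGY U=OWOR R=WGRO D=RBYG L=BYOY
After move 7 (R): R=RWOG U=OBOY F=GBGG D=RWYR B=RWWB
Query: B face = RWWB

Answer: R W W B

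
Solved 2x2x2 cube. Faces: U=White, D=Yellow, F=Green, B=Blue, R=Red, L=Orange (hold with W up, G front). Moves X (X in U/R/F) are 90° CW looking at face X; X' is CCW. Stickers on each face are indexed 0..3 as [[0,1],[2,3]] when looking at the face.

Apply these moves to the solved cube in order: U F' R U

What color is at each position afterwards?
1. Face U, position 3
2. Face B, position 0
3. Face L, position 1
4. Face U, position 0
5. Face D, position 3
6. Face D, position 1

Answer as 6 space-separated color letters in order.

Answer: G G O B O B

Derivation:
After move 1 (U): U=WWWW F=RRGG R=BBRR B=OOBB L=GGOO
After move 2 (F'): F=RGRG U=WWBR R=YBYR D=GOYY L=GWOW
After move 3 (R): R=YYRB U=WGBG F=RORY D=GBYO B=ROWB
After move 4 (U): U=BWGG F=YYRY R=RORB B=GWWB L=ROOW
Query 1: U[3] = G
Query 2: B[0] = G
Query 3: L[1] = O
Query 4: U[0] = B
Query 5: D[3] = O
Query 6: D[1] = B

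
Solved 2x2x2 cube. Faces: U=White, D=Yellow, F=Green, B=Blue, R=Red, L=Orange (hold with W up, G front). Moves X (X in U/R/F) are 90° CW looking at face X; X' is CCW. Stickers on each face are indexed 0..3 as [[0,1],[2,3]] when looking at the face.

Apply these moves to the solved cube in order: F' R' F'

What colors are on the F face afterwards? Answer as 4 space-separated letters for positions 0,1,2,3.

After move 1 (F'): F=GGGG U=WWRR R=YRYR D=OOYY L=OWOW
After move 2 (R'): R=RRYY U=WBRB F=GWGR D=OGYG B=YBOB
After move 3 (F'): F=WRGG U=WBRY R=GROY D=WWYG L=OBOR
Query: F face = WRGG

Answer: W R G G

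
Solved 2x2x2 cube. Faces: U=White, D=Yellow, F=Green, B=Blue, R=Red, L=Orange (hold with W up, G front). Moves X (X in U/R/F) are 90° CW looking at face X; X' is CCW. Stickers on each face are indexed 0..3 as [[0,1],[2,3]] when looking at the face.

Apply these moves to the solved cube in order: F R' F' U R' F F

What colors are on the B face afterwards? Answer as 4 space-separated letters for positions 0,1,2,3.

Answer: G B Y B

Derivation:
After move 1 (F): F=GGGG U=WWOO R=WRWR D=RRYY L=OYOY
After move 2 (R'): R=RRWW U=WBOB F=GWGO D=RGYG B=YBRB
After move 3 (F'): F=WOGG U=WBRW R=GRRW D=YYYG L=OBOO
After move 4 (U): U=RWWB F=GRGG R=YBRW B=OBRB L=WOOO
After move 5 (R'): R=BWYR U=RRWO F=GWGB D=YRYG B=GBYB
After move 6 (F): F=GGBW U=RROO R=WWOR D=YBYG L=WYOR
After move 7 (F): F=BGWG U=RRRY R=OWOR D=OWYG L=WYOB
Query: B face = GBYB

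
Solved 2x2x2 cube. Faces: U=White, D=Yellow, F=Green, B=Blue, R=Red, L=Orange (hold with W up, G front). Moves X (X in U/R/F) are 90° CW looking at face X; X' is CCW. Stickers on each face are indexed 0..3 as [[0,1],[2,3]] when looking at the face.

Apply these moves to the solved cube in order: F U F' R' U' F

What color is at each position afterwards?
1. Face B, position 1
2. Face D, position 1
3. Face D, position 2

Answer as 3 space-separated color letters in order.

After move 1 (F): F=GGGG U=WWOO R=WRWR D=RRYY L=OYOY
After move 2 (U): U=OWOW F=WRGG R=BBWR B=OYBB L=GGOY
After move 3 (F'): F=RGWG U=OWBW R=RBRR D=GYYY L=GWOO
After move 4 (R'): R=BRRR U=OBBO F=RWWW D=GGYG B=YYYB
After move 5 (U'): U=BOOB F=GWWW R=RWRR B=BRYB L=YYOO
After move 6 (F): F=WGWW U=BOOY R=OWBR D=RRYG L=YGOG
Query 1: B[1] = R
Query 2: D[1] = R
Query 3: D[2] = Y

Answer: R R Y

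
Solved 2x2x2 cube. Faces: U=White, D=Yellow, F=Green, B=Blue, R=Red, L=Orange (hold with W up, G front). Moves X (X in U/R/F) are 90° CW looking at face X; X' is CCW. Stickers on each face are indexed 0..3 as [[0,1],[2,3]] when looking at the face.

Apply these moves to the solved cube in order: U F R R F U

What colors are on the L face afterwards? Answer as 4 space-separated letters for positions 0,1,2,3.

Answer: G G O W

Derivation:
After move 1 (U): U=WWWW F=RRGG R=BBRR B=OOBB L=GGOO
After move 2 (F): F=GRGR U=WWOG R=WBWR D=RBYY L=GYOY
After move 3 (R): R=WWRB U=WROR F=GBGY D=RBYO B=GOWB
After move 4 (R): R=RWBW U=WBOY F=GBGO D=RWYG B=RORB
After move 5 (F): F=GGOB U=WBYY R=OWYW D=BRYG L=GROW
After move 6 (U): U=YWYB F=OWOB R=ROYW B=GRRB L=GGOW
Query: L face = GGOW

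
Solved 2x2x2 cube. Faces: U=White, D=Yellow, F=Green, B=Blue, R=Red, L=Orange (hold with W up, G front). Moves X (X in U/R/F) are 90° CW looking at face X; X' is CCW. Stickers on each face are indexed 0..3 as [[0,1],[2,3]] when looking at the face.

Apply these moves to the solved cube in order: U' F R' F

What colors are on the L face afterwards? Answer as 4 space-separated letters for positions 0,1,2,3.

After move 1 (U'): U=WWWW F=OOGG R=GGRR B=RRBB L=BBOO
After move 2 (F): F=GOGO U=WWOB R=WGWR D=RGYY L=BYOY
After move 3 (R'): R=GRWW U=WBOR F=GWGB D=ROYO B=YRGB
After move 4 (F): F=GGBW U=WBYY R=ORRW D=WGYO L=BROO
Query: L face = BROO

Answer: B R O O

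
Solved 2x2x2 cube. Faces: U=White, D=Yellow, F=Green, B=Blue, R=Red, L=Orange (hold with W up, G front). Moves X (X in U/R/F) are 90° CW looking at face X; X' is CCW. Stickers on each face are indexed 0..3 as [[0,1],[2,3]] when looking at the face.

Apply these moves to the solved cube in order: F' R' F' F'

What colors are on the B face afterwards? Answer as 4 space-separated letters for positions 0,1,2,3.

After move 1 (F'): F=GGGG U=WWRR R=YRYR D=OOYY L=OWOW
After move 2 (R'): R=RRYY U=WBRB F=GWGR D=OGYG B=YBOB
After move 3 (F'): F=WRGG U=WBRY R=GROY D=WWYG L=OBOR
After move 4 (F'): F=RGWG U=WBGO R=WRWY D=BRYG L=OYOR
Query: B face = YBOB

Answer: Y B O B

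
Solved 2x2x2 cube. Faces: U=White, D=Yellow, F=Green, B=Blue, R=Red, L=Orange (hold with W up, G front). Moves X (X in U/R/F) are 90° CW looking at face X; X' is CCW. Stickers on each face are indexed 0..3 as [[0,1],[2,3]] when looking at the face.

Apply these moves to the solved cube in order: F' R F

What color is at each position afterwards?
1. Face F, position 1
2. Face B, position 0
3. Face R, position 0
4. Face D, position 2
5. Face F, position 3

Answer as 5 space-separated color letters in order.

After move 1 (F'): F=GGGG U=WWRR R=YRYR D=OOYY L=OWOW
After move 2 (R): R=YYRR U=WGRG F=GOGY D=OBYB B=RBWB
After move 3 (F): F=GGYO U=WGWW R=RYGR D=RYYB L=OOOB
Query 1: F[1] = G
Query 2: B[0] = R
Query 3: R[0] = R
Query 4: D[2] = Y
Query 5: F[3] = O

Answer: G R R Y O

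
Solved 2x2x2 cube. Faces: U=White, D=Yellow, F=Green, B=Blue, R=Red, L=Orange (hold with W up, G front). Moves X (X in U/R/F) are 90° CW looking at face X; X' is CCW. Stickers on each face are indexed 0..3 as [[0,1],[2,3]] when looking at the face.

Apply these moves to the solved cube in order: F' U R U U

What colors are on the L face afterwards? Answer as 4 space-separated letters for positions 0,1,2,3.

Answer: Y B O W

Derivation:
After move 1 (F'): F=GGGG U=WWRR R=YRYR D=OOYY L=OWOW
After move 2 (U): U=RWRW F=YRGG R=BBYR B=OWBB L=GGOW
After move 3 (R): R=YBRB U=RRRG F=YOGY D=OBYO B=WWWB
After move 4 (U): U=RRGR F=YBGY R=WWRB B=GGWB L=YOOW
After move 5 (U): U=GRRR F=WWGY R=GGRB B=YOWB L=YBOW
Query: L face = YBOW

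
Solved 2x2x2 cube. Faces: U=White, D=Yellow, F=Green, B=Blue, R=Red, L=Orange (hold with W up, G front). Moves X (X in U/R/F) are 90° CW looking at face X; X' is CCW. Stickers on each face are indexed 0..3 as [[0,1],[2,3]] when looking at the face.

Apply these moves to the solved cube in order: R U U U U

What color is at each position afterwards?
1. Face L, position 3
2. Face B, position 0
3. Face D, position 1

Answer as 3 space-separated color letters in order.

Answer: O W B

Derivation:
After move 1 (R): R=RRRR U=WGWG F=GYGY D=YBYB B=WBWB
After move 2 (U): U=WWGG F=RRGY R=WBRR B=OOWB L=GYOO
After move 3 (U): U=GWGW F=WBGY R=OORR B=GYWB L=RROO
After move 4 (U): U=GGWW F=OOGY R=GYRR B=RRWB L=WBOO
After move 5 (U): U=WGWG F=GYGY R=RRRR B=WBWB L=OOOO
Query 1: L[3] = O
Query 2: B[0] = W
Query 3: D[1] = B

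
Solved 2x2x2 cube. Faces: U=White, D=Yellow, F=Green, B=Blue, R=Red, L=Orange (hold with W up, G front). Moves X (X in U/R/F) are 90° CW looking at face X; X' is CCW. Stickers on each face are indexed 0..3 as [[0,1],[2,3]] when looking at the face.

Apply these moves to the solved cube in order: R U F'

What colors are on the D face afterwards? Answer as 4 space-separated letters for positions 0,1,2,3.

After move 1 (R): R=RRRR U=WGWG F=GYGY D=YBYB B=WBWB
After move 2 (U): U=WWGG F=RRGY R=WBRR B=OOWB L=GYOO
After move 3 (F'): F=RYRG U=WWWR R=BBYR D=YOYB L=GGOG
Query: D face = YOYB

Answer: Y O Y B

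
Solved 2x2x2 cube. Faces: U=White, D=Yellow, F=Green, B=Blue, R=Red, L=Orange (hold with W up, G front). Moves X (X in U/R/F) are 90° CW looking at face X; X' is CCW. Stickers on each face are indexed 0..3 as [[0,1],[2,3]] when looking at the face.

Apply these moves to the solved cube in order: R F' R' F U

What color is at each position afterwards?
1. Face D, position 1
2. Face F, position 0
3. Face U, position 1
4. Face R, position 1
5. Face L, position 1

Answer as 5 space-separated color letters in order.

Answer: R R W B Y

Derivation:
After move 1 (R): R=RRRR U=WGWG F=GYGY D=YBYB B=WBWB
After move 2 (F'): F=YYGG U=WGRR R=BRYR D=OOYB L=OGOW
After move 3 (R'): R=RRBY U=WWRW F=YGGR D=OYYG B=BBOB
After move 4 (F): F=GYRG U=WWWG R=RRWY D=BRYG L=OOOY
After move 5 (U): U=WWGW F=RRRG R=BBWY B=OOOB L=GYOY
Query 1: D[1] = R
Query 2: F[0] = R
Query 3: U[1] = W
Query 4: R[1] = B
Query 5: L[1] = Y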